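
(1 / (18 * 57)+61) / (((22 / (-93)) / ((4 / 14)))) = -277171 / 3762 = -73.68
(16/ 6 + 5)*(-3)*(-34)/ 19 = 41.16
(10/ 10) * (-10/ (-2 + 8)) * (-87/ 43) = 145/ 43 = 3.37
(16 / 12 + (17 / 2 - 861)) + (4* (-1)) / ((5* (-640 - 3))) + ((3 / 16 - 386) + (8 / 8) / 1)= -190736113 / 154320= -1235.98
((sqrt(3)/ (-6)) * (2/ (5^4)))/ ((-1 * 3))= sqrt(3)/ 5625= 0.00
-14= -14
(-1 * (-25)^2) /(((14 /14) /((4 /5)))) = -500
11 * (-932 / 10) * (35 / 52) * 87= -1560867 / 26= -60033.35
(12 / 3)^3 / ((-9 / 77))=-4928 / 9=-547.56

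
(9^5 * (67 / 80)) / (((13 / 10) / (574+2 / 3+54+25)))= 2586090321 / 104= 24866253.09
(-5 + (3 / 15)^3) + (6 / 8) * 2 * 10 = 1251 / 125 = 10.01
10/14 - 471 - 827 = -9081/7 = -1297.29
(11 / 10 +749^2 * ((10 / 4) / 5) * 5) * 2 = 14025036 / 5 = 2805007.20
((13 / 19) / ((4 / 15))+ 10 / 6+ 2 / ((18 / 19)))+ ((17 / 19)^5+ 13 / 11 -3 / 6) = 7450901111 / 980535204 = 7.60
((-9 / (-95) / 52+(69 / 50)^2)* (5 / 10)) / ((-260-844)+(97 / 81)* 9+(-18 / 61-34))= -161555877 / 191118411250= -0.00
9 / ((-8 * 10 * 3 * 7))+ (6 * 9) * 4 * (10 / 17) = 1209549 / 9520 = 127.05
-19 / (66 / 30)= -95 / 11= -8.64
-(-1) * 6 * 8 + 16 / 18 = 440 / 9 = 48.89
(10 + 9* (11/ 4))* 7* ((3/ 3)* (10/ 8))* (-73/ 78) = -355145/ 1248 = -284.57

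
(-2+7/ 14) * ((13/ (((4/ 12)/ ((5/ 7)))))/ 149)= -585/ 2086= -0.28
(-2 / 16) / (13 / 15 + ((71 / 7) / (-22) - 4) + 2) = 1155 / 14732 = 0.08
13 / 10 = 1.30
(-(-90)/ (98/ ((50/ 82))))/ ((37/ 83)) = 1.26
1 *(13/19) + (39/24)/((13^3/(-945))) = -0.01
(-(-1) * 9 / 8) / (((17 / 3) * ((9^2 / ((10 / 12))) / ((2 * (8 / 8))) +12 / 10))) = 45 / 11288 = 0.00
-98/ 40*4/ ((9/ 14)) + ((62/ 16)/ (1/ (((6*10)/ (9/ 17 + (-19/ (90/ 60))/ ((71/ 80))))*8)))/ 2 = -185676268/ 2239335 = -82.92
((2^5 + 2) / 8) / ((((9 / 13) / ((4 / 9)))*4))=221 / 324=0.68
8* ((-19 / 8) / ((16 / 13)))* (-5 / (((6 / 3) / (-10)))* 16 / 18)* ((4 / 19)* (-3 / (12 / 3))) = 54.17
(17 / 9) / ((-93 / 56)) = -952 / 837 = -1.14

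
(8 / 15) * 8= 64 / 15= 4.27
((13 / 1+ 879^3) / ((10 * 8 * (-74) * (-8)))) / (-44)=-169787863 / 520960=-325.91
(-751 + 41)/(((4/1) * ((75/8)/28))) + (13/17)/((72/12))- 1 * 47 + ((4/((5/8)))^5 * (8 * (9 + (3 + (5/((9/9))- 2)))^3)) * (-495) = -24395951210283/170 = -143505595354.61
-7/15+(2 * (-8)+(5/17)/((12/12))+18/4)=-5953/510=-11.67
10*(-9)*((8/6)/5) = -24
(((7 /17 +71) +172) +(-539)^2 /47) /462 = 5133343 /369138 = 13.91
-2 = -2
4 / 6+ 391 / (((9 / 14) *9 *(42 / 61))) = 24013 / 243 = 98.82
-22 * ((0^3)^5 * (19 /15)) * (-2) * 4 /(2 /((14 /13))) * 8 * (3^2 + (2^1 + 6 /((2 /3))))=0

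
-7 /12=-0.58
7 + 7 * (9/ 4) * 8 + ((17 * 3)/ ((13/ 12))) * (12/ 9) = 2545/ 13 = 195.77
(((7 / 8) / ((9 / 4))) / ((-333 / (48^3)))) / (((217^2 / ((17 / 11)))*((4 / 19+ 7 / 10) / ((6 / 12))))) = -3307520 / 1420964391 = -0.00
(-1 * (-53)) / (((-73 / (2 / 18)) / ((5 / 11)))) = -265 / 7227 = -0.04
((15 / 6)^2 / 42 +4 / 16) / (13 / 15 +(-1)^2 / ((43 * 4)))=14405 / 31514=0.46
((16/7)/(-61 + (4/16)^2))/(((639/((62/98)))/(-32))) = 253952/213697575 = 0.00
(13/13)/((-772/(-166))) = 83/386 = 0.22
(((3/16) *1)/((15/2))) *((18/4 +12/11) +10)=343/880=0.39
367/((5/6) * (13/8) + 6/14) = 205.86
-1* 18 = -18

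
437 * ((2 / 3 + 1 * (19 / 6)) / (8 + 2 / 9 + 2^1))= 1311 / 8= 163.88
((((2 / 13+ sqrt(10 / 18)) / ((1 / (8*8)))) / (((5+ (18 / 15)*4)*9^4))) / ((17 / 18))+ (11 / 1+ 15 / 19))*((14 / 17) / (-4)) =-2.43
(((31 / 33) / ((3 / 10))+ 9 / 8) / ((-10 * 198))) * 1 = -3371 / 1568160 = -0.00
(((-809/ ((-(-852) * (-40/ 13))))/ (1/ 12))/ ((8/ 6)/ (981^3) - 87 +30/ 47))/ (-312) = 35896607109243/ 261189464634431680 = 0.00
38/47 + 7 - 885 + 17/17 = -41181/47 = -876.19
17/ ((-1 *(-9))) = 17/ 9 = 1.89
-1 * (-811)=811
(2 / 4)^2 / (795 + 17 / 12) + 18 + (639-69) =5619519 / 9557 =588.00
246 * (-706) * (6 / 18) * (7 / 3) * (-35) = 14183540 / 3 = 4727846.67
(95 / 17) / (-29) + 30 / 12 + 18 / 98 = 120349 / 48314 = 2.49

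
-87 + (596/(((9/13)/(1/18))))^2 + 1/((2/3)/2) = 14456752/6561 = 2203.44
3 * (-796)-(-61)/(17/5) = -40291/17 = -2370.06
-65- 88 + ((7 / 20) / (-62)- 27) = -223207 / 1240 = -180.01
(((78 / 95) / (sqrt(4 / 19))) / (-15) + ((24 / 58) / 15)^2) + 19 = 399491 / 21025 - 13 * sqrt(19) / 475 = 18.88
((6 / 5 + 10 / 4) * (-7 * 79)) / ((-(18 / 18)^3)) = 20461 / 10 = 2046.10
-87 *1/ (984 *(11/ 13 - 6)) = 377/ 21976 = 0.02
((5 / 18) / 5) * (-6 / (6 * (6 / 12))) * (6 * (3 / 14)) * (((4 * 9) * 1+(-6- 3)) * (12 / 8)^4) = -2187 / 112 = -19.53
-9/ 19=-0.47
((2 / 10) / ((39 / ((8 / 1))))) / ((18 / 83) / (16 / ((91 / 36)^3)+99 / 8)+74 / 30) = 5944681112 / 359775093379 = 0.02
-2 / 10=-1 / 5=-0.20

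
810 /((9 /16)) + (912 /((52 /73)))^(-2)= 1440.00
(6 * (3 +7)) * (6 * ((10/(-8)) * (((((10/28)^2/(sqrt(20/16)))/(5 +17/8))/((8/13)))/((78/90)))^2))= -703125/1733522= -0.41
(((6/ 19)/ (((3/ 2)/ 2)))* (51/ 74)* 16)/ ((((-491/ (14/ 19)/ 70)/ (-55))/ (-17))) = -2990803200/ 6558287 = -456.03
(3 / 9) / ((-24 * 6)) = -1 / 432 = -0.00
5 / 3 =1.67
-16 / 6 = -8 / 3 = -2.67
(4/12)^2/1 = 1/9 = 0.11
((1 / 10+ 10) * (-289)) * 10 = -29189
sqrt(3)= 1.73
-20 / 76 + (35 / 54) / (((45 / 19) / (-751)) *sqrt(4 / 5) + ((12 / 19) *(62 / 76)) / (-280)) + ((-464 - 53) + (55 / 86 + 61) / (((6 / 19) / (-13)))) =-541052364453189973 / 193661177247612 - 3533660774000 *sqrt(5) / 19753282053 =-3193.82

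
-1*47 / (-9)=47 / 9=5.22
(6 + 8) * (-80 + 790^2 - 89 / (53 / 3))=463019102 / 53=8736209.47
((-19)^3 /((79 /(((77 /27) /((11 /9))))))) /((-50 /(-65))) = -624169 /2370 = -263.36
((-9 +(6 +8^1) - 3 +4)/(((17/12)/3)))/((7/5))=1080/119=9.08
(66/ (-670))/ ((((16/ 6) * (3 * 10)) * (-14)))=33/ 375200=0.00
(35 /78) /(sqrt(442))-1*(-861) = 35*sqrt(442) /34476 + 861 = 861.02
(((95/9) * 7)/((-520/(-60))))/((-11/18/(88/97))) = -15960/1261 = -12.66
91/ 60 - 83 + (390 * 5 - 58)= 108631/ 60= 1810.52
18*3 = 54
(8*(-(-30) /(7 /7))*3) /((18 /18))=720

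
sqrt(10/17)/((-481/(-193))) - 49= -49 + 193 * sqrt(170)/8177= -48.69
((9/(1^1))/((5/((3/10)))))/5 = 0.11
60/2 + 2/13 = 392/13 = 30.15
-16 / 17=-0.94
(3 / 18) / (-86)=-1 / 516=-0.00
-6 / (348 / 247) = -4.26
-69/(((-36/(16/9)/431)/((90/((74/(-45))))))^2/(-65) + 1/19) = -158296236150000/120744623989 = -1311.00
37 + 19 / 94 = 3497 / 94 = 37.20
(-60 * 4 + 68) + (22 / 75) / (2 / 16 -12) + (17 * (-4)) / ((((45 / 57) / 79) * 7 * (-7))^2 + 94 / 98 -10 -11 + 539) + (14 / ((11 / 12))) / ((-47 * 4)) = -1652990051060359244 / 9597188226454125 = -172.24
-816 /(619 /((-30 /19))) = 24480 /11761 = 2.08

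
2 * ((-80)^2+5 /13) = 166410 /13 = 12800.77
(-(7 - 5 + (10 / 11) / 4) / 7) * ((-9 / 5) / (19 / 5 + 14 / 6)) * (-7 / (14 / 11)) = -0.51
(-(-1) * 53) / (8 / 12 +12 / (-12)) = -159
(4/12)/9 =1/27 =0.04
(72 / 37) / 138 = 12 / 851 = 0.01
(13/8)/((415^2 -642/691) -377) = 8983/949970608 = 0.00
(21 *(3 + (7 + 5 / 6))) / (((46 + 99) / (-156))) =-7098 / 29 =-244.76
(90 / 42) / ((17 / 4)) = 60 / 119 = 0.50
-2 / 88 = -1 / 44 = -0.02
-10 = -10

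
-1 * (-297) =297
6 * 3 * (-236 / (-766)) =2124 / 383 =5.55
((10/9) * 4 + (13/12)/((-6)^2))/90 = 1933/38880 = 0.05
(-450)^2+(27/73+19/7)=103479076/511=202503.08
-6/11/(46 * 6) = -1/506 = -0.00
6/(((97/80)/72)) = 356.29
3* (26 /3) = 26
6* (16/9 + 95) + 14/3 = 1756/3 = 585.33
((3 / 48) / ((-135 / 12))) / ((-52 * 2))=1 / 18720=0.00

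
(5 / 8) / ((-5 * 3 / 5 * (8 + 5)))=-5 / 312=-0.02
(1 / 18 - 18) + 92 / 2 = 505 / 18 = 28.06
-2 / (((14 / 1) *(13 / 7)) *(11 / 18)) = -18 / 143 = -0.13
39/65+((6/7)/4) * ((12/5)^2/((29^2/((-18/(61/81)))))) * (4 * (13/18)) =4476813/8977675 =0.50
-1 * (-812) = 812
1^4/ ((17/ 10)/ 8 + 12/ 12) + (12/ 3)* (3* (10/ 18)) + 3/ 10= 22673/ 2910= 7.79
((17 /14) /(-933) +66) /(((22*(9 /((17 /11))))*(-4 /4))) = -14655275 /28449036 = -0.52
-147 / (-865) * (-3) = -441 / 865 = -0.51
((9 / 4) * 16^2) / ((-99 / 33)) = -192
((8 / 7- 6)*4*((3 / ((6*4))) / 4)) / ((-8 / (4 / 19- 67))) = -5.07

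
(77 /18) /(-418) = -7 /684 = -0.01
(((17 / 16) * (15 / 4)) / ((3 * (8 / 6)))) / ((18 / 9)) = 255 / 512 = 0.50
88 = 88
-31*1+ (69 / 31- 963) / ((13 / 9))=-280549 / 403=-696.15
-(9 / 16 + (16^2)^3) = -268435465 / 16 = -16777216.56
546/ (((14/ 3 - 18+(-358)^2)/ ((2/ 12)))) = 0.00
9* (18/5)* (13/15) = 28.08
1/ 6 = 0.17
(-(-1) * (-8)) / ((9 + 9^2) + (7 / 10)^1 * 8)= -20 / 239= -0.08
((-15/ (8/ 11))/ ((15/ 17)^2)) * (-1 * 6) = 3179/ 20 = 158.95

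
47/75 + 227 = 17072/75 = 227.63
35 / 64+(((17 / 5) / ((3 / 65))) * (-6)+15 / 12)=-28173 / 64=-440.20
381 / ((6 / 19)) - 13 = 2387 / 2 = 1193.50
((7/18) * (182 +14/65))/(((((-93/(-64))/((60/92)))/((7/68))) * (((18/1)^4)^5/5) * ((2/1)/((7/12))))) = 564235/1506583368994634419635465486336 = 0.00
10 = 10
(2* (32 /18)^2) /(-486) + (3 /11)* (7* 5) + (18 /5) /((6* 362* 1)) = 3736306729 /391888530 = 9.53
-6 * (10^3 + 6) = -6036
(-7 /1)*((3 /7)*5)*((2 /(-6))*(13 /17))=65 /17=3.82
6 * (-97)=-582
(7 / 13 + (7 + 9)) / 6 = 215 / 78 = 2.76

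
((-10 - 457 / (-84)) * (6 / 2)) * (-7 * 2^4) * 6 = 9192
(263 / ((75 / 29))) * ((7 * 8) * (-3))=-427112 / 25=-17084.48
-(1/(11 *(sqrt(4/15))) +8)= -8 - sqrt(15)/22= -8.18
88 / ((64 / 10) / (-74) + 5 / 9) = 13320 / 71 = 187.61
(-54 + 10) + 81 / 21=-281 / 7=-40.14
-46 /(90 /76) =-1748 /45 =-38.84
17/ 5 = 3.40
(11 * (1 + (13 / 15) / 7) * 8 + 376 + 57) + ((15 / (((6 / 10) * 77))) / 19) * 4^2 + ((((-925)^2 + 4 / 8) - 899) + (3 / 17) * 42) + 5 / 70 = 319069866937 / 373065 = 855266.15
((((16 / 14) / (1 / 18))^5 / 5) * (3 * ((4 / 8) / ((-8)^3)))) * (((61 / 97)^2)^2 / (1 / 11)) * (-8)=221022135516340224 / 7439558128835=29709.04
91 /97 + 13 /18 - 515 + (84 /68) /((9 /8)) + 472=-1194451 /29682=-40.24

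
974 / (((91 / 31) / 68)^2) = 4328128736 / 8281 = 522657.74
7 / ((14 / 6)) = 3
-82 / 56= -41 / 28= -1.46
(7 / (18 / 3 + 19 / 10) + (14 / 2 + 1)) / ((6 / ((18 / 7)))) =3.81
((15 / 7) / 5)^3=27 / 343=0.08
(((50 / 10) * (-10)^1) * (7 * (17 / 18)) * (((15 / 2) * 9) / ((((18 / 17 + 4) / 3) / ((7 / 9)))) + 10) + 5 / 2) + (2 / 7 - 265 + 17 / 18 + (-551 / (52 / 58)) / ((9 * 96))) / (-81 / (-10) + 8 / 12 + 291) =-137783658900115 / 10134607392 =-13595.36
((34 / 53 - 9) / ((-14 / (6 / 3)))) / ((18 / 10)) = 2215 / 3339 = 0.66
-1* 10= -10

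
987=987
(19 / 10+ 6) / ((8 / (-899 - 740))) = -129481 / 80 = -1618.51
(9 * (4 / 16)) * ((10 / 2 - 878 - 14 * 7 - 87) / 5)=-4761 / 10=-476.10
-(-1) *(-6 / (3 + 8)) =-6 / 11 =-0.55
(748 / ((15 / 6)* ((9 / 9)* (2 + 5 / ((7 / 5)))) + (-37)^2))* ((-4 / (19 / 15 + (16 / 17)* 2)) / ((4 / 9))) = -1.55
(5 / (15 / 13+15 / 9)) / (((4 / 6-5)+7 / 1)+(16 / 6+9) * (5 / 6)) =351 / 2453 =0.14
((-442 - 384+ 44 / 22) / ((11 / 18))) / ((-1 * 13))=14832 / 143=103.72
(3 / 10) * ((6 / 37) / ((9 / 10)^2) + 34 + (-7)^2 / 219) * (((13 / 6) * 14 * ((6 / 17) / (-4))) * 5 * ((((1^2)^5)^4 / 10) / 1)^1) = -45689917 / 3306024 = -13.82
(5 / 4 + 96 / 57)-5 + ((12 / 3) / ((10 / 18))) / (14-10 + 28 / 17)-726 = -552361 / 760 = -726.79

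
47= 47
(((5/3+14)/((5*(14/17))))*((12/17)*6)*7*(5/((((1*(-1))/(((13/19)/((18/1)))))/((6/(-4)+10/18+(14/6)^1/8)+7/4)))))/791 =-48269/1623132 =-0.03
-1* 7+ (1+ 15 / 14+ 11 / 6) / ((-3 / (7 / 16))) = -545 / 72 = -7.57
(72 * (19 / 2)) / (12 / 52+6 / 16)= 7904 / 7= 1129.14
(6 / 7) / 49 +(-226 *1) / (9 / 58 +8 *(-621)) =6224854 / 98830305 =0.06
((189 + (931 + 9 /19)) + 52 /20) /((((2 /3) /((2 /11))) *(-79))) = -320076 /82555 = -3.88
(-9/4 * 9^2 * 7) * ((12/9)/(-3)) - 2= 565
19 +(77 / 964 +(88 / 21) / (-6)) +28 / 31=36307129 / 1882692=19.28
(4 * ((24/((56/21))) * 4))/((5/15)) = 432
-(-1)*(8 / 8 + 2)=3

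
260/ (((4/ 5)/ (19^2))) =117325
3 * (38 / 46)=57 / 23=2.48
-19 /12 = -1.58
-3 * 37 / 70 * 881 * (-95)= 1858029 / 14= 132716.36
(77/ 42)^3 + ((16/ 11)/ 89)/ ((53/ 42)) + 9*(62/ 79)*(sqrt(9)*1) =27.36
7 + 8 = 15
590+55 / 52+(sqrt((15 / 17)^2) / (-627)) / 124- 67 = 750376707 / 1431859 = 524.06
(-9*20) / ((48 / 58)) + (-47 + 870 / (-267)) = -47661 / 178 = -267.76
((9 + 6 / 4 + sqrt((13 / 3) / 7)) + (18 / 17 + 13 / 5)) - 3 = sqrt(273) / 21 + 1897 / 170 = 11.95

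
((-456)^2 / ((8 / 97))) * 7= 17648568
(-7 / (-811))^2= 0.00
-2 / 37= -0.05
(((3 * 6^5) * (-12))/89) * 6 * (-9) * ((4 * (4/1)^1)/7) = 241864704/623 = 388225.85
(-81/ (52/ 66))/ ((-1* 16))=2673/ 416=6.43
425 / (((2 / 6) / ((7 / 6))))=2975 / 2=1487.50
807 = 807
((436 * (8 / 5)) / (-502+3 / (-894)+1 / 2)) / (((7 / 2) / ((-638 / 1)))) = 165788128 / 653835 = 253.56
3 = 3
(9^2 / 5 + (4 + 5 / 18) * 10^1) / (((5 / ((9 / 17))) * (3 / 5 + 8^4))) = 2654 / 1741055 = 0.00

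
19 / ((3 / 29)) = 551 / 3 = 183.67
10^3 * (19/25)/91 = 760/91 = 8.35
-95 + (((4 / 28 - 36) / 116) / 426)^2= -11367235552679 / 119655111744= -95.00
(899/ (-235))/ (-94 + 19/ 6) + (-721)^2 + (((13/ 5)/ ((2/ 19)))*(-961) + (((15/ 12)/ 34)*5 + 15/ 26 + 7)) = 112337937791047/ 226436600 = 496112.10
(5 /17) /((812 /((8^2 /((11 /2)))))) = 160 /37961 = 0.00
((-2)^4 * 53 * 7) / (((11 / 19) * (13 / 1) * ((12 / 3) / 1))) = 28196 / 143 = 197.17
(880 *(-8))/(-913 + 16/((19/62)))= 26752/3271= 8.18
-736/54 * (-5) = 1840/27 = 68.15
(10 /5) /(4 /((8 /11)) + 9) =4 /29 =0.14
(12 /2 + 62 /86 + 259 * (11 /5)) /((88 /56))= 867664 /2365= 366.88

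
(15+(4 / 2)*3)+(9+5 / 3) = 31.67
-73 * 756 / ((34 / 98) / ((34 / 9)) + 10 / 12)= -2028159 / 34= -59651.74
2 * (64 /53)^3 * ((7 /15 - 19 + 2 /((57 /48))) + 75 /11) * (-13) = 459.23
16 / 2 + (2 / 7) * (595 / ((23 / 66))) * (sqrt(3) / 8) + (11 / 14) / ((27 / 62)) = 1853 / 189 + 2805 * sqrt(3) / 46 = 115.42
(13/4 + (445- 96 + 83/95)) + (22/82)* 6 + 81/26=72478701/202540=357.85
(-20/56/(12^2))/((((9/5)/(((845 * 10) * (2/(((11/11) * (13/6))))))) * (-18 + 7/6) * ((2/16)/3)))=32500/2121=15.32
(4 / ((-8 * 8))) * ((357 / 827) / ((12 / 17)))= -2023 / 52928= -0.04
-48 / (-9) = 16 / 3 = 5.33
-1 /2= -0.50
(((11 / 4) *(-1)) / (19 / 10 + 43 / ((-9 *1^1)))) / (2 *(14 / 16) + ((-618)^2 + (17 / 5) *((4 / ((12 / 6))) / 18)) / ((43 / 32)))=1915650 / 569773571899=0.00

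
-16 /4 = -4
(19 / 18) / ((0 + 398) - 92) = 19 / 5508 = 0.00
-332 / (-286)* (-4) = -664 / 143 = -4.64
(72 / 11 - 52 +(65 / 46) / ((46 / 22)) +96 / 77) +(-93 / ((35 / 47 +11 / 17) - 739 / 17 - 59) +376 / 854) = -4995630633 / 118459499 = -42.17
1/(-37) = -1/37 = -0.03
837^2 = 700569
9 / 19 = 0.47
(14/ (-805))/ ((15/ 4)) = -8/ 1725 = -0.00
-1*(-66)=66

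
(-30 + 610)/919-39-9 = -43532/919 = -47.37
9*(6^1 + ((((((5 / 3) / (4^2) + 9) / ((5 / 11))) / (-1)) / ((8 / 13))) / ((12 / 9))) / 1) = -165.69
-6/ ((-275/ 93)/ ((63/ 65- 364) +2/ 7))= -92097342/ 125125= -736.04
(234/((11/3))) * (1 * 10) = 7020/11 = 638.18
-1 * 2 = -2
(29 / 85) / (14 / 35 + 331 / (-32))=-928 / 27047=-0.03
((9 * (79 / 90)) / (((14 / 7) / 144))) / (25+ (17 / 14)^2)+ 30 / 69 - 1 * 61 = -23320633 / 596735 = -39.08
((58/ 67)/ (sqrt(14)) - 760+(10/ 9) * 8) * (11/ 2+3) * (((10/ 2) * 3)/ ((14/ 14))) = -287300/ 3+7395 * sqrt(14)/ 938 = -95737.17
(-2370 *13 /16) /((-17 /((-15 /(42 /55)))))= -4236375 /1904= -2224.99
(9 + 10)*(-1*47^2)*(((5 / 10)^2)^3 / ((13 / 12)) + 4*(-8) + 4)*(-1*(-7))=1710192337 / 208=8222078.54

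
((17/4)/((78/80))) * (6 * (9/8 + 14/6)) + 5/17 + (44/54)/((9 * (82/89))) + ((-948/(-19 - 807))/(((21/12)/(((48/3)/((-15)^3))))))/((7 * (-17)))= 59525373401027/655269000750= 90.84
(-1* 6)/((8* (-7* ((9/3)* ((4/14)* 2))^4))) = 343/27648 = 0.01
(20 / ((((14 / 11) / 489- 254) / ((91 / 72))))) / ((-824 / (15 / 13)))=313775 / 2251583296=0.00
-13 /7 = -1.86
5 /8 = 0.62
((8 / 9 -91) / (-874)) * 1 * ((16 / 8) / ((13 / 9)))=811 / 5681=0.14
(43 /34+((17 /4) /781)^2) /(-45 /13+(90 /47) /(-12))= -128207044667 /367074529800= -0.35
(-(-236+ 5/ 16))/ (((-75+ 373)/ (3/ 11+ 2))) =94275/ 52448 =1.80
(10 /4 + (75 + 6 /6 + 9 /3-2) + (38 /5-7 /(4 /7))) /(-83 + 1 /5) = -0.90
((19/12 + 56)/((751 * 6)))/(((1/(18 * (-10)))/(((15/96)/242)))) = -17275/11631488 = -0.00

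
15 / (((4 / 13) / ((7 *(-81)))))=-110565 / 4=-27641.25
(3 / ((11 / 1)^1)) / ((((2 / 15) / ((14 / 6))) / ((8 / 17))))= 420 / 187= 2.25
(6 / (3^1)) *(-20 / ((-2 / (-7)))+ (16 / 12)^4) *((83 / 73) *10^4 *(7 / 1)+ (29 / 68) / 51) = -54543565290719 / 5126571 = -10639385.53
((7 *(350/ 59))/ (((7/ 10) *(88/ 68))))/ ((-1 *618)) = -14875/ 200541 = -0.07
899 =899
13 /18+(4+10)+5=19.72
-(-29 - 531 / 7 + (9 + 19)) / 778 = 269 / 2723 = 0.10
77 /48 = 1.60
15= 15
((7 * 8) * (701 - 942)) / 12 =-3374 / 3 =-1124.67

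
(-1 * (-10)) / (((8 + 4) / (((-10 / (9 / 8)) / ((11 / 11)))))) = -200 / 27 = -7.41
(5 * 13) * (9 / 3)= 195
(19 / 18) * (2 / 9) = 19 / 81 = 0.23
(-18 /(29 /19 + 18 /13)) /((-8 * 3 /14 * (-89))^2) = -12103 /45561592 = -0.00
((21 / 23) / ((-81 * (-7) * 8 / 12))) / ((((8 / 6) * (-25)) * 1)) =-1 / 13800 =-0.00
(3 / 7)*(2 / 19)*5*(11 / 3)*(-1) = -110 / 133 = -0.83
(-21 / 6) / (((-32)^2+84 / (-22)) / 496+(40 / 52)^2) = -7436 / 5627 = -1.32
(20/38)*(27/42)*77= 495/19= 26.05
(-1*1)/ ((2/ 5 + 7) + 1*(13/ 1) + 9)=-5/ 147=-0.03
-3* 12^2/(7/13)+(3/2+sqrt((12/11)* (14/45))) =-11211/14+2* sqrt(2310)/165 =-800.20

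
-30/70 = -3/7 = -0.43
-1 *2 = -2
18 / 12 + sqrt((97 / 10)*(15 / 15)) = 3 / 2 + sqrt(970) / 10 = 4.61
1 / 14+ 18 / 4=32 / 7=4.57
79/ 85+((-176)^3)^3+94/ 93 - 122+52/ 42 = -2988771201450718340935987/ 18445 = -162036931496379416694.82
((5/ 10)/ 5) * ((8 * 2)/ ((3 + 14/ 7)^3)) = 8/ 625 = 0.01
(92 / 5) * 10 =184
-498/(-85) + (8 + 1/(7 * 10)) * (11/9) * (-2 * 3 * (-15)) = 528021/595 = 887.43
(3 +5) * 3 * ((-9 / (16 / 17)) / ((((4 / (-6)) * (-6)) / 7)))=-3213 / 8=-401.62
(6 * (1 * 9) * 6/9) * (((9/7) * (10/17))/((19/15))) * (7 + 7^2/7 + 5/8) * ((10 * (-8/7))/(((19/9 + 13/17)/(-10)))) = 127939500/10241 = 12492.87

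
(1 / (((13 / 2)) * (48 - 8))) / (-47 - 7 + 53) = -1 / 260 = -0.00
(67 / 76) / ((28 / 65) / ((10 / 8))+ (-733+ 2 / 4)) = -325 / 269914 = -0.00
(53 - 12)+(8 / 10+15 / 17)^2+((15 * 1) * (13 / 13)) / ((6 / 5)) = 56.33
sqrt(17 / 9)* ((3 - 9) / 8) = -sqrt(17) / 4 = -1.03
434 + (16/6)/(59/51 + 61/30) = 707478/1627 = 434.84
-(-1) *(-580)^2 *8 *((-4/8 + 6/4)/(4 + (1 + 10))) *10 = 5382400/3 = 1794133.33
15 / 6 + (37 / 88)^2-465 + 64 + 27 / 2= -2980071 / 7744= -384.82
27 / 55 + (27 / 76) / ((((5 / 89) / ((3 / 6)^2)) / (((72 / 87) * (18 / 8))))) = 832707 / 242440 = 3.43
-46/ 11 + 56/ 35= -142/ 55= -2.58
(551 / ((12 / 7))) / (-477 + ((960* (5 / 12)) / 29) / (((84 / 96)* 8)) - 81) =-0.58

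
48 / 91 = 0.53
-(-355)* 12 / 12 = 355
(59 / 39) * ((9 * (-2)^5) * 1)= -5664 / 13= -435.69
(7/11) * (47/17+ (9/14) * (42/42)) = 811/374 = 2.17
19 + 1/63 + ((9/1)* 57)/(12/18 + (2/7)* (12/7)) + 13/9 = 4970023/10710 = 464.05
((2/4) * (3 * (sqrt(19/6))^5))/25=361 * sqrt(114)/3600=1.07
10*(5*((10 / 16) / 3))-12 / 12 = 113 / 12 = 9.42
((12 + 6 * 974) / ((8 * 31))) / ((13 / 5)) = 3660 / 403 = 9.08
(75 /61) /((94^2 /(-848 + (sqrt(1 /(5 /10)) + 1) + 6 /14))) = -222225 /1886486 + 75*sqrt(2) /538996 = -0.12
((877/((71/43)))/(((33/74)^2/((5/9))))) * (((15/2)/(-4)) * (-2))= 1290658975/231957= 5564.22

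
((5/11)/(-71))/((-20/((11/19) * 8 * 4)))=8/1349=0.01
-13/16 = -0.81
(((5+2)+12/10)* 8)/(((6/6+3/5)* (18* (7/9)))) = 41/14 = 2.93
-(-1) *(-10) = -10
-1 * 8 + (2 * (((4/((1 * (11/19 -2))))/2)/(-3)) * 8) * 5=2392/81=29.53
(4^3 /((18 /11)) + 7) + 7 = 478 /9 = 53.11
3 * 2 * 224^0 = 6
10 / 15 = 2 / 3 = 0.67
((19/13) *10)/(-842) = -95/5473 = -0.02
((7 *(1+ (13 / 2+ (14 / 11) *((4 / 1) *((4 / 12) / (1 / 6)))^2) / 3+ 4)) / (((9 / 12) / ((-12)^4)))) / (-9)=-8117760 / 11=-737978.18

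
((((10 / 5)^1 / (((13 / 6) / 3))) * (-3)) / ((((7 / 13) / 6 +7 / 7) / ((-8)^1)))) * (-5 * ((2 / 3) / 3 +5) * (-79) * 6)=12832128 / 17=754831.06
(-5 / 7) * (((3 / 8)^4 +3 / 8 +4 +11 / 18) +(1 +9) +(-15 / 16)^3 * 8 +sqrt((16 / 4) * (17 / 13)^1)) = -221555 / 36864 -10 * sqrt(221) / 91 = -7.64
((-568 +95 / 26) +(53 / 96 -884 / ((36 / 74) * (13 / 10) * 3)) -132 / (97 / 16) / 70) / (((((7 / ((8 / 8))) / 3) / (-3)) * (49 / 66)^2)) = 14257842458871 / 5934215560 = 2402.65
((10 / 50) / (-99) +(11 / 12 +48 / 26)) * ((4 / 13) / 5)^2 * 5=284252 / 5437575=0.05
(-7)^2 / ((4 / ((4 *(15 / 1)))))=735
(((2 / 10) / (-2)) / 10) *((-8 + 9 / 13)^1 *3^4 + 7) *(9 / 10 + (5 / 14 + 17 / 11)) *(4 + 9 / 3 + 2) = 1420047 / 9625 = 147.54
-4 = -4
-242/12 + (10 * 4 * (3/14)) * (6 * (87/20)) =8549/42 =203.55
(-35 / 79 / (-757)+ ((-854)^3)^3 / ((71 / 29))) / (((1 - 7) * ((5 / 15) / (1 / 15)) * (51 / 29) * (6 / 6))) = 4050592442434783625193906137678549 / 2165466630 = 1870540227366506970921970.00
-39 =-39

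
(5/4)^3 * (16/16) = 125/64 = 1.95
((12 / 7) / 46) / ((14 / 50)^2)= 3750 / 7889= 0.48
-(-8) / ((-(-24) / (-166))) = -166 / 3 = -55.33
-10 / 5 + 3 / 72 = -47 / 24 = -1.96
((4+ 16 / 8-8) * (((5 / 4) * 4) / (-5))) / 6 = 1 / 3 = 0.33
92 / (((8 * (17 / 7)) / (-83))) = -13363 / 34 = -393.03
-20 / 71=-0.28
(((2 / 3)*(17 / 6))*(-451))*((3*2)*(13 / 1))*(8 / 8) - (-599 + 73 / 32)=-6321659 / 96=-65850.61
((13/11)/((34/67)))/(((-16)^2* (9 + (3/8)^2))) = 67/67320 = 0.00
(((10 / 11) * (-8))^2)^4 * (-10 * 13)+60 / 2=-218103801569233570 / 214358881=-1017470330.84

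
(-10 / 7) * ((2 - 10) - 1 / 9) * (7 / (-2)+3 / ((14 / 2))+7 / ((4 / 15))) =236885 / 882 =268.58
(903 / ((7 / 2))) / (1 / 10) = 2580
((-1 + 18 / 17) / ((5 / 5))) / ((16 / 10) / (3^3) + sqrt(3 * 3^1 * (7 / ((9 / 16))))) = -135 / 4337414 + 18225 * sqrt(7) / 8674828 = 0.01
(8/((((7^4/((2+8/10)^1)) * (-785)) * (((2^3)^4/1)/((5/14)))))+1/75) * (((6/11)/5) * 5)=193001969/26537772800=0.01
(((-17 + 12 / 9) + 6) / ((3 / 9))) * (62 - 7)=-1595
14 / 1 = 14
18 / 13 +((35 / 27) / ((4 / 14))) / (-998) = 966871 / 700596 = 1.38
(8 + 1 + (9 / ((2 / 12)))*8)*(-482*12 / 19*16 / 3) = -13603968 / 19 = -715998.32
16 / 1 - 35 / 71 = 1101 / 71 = 15.51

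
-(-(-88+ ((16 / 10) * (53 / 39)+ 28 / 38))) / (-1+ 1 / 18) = 1891524 / 20995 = 90.09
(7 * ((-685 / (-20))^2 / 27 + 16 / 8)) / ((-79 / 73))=-10032463 / 34128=-293.97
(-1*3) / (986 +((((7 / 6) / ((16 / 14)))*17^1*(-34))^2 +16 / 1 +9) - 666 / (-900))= -0.00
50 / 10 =5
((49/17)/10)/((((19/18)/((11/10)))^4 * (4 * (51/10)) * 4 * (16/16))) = 1568973483/376627690000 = 0.00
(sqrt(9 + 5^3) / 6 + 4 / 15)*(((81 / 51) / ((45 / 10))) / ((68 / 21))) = 42 / 1445 + 21*sqrt(134) / 1156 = 0.24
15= 15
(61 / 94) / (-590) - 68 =-3771341 / 55460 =-68.00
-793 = -793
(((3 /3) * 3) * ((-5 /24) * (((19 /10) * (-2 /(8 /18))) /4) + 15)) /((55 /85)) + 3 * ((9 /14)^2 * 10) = 5795883 /68992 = 84.01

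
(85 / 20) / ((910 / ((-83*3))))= -1.16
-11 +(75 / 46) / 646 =-326801 / 29716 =-11.00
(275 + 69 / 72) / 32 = 6623 / 768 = 8.62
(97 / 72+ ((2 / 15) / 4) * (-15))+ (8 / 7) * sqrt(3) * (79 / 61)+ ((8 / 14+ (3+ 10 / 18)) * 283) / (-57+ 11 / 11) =-70591 / 3528+ 632 * sqrt(3) / 427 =-17.45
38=38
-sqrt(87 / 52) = -sqrt(1131) / 26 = -1.29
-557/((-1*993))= 557/993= 0.56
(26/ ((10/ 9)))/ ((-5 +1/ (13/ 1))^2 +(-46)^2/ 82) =810693/ 1733690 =0.47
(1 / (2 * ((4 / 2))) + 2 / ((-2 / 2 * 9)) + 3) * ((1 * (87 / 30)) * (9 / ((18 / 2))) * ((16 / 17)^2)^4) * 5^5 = 1060655595520000 / 62781816969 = 16894.31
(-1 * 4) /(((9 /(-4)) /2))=32 /9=3.56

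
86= 86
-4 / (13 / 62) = -248 / 13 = -19.08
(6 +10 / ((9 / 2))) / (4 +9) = 74 / 117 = 0.63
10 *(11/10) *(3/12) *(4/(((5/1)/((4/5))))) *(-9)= -396/25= -15.84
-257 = -257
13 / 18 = 0.72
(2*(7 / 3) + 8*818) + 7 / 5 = 98251 / 15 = 6550.07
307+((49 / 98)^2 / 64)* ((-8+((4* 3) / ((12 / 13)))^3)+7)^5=199490267911303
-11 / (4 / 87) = -957 / 4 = -239.25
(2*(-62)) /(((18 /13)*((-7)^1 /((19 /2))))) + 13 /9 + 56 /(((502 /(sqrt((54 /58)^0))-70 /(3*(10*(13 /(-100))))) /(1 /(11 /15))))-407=-1994556457 /7026327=-283.87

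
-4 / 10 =-2 / 5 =-0.40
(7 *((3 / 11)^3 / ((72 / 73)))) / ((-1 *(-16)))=1533 / 170368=0.01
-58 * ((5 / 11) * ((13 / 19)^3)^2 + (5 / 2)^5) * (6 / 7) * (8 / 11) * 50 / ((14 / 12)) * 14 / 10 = -8445826622814300 / 39847861207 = -211951.82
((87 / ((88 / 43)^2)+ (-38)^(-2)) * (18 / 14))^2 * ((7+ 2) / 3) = 819524538048716163 / 382949205151744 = 2140.03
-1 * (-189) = 189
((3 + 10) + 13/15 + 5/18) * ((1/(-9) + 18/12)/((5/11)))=14003/324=43.22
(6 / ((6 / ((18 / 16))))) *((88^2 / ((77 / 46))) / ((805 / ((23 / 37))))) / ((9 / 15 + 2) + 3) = 9108 / 12691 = 0.72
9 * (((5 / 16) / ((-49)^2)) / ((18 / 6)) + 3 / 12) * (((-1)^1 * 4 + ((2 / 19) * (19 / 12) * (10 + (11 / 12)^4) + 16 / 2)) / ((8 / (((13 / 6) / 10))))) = 53920324393 / 152946081792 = 0.35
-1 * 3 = -3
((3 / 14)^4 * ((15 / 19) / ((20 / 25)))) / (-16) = -6075 / 46713856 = -0.00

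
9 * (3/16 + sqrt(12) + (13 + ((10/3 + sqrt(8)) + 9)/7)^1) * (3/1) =54 * sqrt(2)/7 + 54 * sqrt(3) + 45207/112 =508.07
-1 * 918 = -918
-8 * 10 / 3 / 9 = -80 / 27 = -2.96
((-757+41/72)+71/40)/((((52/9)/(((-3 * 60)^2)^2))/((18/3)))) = -822676724307.69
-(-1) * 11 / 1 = 11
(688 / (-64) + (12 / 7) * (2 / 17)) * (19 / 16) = -95399 / 7616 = -12.53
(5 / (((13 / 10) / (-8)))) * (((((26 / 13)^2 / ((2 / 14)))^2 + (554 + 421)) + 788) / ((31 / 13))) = -1018800 / 31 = -32864.52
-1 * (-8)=8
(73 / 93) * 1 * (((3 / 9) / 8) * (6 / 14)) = 73 / 5208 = 0.01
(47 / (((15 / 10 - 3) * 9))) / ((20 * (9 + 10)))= -47 / 5130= -0.01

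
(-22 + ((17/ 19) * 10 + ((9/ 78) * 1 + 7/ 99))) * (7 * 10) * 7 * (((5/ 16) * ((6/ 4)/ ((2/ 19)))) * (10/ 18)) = -3854162375/ 247104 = -15597.33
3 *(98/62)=147/31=4.74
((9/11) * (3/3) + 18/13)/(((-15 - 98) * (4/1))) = -315/64636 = -0.00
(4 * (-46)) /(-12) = 46 /3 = 15.33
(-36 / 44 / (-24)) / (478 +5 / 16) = 2 / 28061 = 0.00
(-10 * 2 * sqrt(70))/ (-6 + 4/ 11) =110 * sqrt(70)/ 31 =29.69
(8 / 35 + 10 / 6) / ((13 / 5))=199 / 273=0.73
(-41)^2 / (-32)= -1681 / 32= -52.53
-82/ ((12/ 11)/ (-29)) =13079/ 6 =2179.83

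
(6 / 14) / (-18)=-1 / 42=-0.02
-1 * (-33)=33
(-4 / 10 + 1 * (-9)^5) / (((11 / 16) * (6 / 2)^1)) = -4723952 / 165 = -28630.01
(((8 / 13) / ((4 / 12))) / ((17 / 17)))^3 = 13824 / 2197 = 6.29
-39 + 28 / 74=-1429 / 37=-38.62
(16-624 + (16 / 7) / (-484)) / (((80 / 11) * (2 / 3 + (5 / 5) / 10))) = -386235 / 3542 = -109.04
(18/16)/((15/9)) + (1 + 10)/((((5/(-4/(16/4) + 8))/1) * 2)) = 67/8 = 8.38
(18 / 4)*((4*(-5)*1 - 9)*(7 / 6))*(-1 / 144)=203 / 192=1.06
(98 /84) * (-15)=-35 /2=-17.50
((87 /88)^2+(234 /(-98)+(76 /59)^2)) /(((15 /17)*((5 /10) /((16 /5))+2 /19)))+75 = 7489757583617 /98447309730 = 76.08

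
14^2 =196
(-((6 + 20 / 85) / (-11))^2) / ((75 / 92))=-1033712 / 2622675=-0.39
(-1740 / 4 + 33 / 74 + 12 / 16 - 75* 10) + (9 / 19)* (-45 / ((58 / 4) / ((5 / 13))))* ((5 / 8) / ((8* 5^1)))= -10039907637 / 8480992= -1183.81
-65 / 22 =-2.95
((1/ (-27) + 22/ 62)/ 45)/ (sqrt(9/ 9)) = 266/ 37665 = 0.01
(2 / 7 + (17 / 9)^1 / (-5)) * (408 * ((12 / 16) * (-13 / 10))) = 6409 / 175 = 36.62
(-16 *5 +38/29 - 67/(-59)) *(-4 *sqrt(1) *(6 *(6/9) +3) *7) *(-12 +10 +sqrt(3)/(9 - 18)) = -52016440/1711 - 26008220 *sqrt(3)/15399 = -33326.55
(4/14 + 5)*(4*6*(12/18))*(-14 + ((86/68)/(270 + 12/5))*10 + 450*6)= 18409044824/81039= 227162.78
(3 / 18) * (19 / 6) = 19 / 36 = 0.53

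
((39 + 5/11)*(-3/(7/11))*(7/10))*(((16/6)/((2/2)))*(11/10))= -9548/25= -381.92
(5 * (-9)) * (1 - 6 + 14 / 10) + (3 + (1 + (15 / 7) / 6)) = 2329 / 14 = 166.36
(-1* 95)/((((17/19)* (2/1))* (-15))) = 361/102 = 3.54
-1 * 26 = -26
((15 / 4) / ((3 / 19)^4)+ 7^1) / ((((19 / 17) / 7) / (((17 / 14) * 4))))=188532329 / 1026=183754.71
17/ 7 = 2.43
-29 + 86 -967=-910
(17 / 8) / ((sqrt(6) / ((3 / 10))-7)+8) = -51 / 1576+85 *sqrt(6) / 788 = 0.23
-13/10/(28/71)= -923/280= -3.30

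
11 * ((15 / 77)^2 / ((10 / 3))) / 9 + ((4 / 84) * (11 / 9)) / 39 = 17489 / 1135134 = 0.02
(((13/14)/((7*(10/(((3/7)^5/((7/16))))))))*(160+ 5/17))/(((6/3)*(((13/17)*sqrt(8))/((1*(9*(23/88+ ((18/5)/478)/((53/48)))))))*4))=356316076143*sqrt(2)/51408004923968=0.01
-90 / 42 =-15 / 7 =-2.14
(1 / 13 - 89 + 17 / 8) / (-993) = 3009 / 34424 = 0.09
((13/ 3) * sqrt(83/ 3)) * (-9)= -13 * sqrt(249)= -205.14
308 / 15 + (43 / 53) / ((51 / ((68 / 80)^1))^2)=3917803 / 190800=20.53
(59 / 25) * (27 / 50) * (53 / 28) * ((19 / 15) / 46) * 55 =3.65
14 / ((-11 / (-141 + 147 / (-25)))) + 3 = 52233 / 275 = 189.94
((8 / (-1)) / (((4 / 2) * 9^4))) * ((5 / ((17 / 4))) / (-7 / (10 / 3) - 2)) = 800 / 4573017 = 0.00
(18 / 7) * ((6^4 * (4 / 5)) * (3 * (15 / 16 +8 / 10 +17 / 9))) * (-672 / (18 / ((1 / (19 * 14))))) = -4070.80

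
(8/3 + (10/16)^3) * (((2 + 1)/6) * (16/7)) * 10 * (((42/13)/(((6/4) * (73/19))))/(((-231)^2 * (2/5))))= 2123725/2430700272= 0.00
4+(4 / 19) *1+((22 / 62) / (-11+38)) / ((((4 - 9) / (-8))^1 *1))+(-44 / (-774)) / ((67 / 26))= 974429452 / 229082715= 4.25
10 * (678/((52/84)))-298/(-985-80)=10952.59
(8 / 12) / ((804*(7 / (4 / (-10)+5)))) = 23 / 42210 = 0.00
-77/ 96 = -0.80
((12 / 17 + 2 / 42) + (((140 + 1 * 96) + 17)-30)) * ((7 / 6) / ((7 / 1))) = 39940 / 1071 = 37.29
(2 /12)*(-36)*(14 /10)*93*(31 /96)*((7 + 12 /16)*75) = -9384165 /64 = -146627.58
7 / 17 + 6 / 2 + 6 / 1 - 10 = -10 / 17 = -0.59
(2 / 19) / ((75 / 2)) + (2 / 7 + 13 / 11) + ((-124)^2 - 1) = 1687183208 / 109725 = 15376.47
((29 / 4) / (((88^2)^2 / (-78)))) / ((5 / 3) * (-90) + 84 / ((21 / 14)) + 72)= 1131 / 2638659584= 0.00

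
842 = 842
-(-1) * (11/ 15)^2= 0.54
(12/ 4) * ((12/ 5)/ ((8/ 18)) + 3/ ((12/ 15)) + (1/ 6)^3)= 9887/ 360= 27.46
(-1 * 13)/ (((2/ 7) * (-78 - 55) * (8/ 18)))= 0.77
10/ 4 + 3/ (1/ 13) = 83/ 2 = 41.50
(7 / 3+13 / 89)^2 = 438244 / 71289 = 6.15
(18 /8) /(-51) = -3 /68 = -0.04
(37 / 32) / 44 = 37 / 1408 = 0.03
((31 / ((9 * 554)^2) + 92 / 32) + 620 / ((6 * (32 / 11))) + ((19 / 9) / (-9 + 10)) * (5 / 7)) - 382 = -238128220445 / 696085488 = -342.10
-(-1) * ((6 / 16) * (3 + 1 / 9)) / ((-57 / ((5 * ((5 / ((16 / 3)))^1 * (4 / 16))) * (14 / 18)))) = -0.02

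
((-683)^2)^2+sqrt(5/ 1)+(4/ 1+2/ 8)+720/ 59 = 217611987139.69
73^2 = 5329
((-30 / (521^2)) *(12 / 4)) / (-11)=0.00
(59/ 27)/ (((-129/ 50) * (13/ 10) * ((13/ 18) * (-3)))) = 59000/ 196209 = 0.30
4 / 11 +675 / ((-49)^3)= 463171 / 1294139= 0.36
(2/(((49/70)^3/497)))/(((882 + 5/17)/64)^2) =168091648000/11023530049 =15.25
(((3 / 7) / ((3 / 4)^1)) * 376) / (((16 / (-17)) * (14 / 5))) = -3995 / 49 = -81.53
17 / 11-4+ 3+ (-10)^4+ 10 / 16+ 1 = 880191 / 88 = 10002.17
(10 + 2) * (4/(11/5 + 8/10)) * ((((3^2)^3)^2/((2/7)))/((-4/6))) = -44641044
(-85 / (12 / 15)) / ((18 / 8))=-425 / 9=-47.22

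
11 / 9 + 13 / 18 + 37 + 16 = 54.94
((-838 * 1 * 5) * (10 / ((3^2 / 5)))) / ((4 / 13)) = -680875 / 9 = -75652.78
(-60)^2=3600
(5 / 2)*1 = 5 / 2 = 2.50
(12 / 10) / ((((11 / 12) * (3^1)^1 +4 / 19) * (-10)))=-76 / 1875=-0.04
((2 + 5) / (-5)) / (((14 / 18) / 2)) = -18 / 5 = -3.60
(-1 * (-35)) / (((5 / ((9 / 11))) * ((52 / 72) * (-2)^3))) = -567 / 572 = -0.99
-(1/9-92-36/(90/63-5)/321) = 2211469/24075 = 91.86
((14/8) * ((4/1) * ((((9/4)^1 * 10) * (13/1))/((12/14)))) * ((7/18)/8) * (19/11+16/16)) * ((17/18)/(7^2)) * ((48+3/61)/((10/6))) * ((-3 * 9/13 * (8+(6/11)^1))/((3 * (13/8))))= -245896245/383812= -640.67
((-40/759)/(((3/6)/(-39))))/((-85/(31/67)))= -6448/288167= -0.02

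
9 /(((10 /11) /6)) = 297 /5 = 59.40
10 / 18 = 5 / 9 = 0.56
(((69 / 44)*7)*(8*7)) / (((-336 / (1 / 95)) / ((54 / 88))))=-4347 / 367840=-0.01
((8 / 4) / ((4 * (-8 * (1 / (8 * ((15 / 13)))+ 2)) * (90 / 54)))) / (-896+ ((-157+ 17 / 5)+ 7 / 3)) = 135 / 7948754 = 0.00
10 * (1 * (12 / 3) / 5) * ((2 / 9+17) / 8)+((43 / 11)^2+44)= 83312 / 1089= 76.50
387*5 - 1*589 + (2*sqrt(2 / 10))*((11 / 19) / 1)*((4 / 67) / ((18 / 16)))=704*sqrt(5) / 57285 + 1346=1346.03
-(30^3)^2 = -729000000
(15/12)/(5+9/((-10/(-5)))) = 0.13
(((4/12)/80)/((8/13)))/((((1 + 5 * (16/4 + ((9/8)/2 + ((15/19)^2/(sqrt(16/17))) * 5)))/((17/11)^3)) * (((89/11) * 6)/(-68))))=-17970375937891/6662528314661340 + 48995506625 * sqrt(17)/111042138577689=-0.00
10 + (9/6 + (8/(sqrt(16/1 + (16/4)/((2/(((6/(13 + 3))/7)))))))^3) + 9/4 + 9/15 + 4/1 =28672 * sqrt(3157)/203401 + 367/20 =26.27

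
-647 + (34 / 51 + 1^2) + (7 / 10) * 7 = -19213 / 30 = -640.43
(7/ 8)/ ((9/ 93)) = 217/ 24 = 9.04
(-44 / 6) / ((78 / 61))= -671 / 117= -5.74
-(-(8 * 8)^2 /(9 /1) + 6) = 4042 /9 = 449.11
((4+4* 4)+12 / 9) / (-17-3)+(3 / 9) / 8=-41 / 40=-1.02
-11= -11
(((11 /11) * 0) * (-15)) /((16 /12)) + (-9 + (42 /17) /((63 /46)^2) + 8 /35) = -119753 /16065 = -7.45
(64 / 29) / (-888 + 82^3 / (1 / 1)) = 4 / 997745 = 0.00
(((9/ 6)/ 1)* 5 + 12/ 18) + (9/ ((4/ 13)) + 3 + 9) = 593/ 12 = 49.42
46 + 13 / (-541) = 24873 / 541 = 45.98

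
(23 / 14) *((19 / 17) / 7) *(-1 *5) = -1.31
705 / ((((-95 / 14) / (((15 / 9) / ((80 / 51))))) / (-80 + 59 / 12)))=5039293 / 608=8288.31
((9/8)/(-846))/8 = -1/6016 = -0.00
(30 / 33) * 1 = 10 / 11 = 0.91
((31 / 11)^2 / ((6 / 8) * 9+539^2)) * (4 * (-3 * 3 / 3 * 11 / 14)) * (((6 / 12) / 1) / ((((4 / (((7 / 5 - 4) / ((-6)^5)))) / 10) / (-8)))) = 12493 / 14496172614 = 0.00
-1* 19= -19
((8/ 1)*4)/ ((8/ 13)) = 52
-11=-11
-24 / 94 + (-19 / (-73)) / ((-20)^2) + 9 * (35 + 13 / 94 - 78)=-529760107 / 1372400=-386.01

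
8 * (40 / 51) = 6.27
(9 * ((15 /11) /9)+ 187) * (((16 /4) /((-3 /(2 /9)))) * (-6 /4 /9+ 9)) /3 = -439264 /2673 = -164.33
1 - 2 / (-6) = 4 / 3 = 1.33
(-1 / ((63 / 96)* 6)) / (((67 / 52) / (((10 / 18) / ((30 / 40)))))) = -16640 / 113967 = -0.15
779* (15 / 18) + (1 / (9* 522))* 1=1524893 / 2349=649.17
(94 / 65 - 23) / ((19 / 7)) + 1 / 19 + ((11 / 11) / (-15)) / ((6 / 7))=-35417 / 4446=-7.97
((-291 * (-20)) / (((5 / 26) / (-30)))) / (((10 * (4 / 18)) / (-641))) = 261889524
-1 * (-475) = 475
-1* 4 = -4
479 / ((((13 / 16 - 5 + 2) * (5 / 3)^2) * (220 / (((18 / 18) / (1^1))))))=-17244 / 48125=-0.36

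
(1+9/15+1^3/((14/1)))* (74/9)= 481/35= 13.74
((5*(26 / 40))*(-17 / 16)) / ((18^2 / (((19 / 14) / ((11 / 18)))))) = -4199 / 177408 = -0.02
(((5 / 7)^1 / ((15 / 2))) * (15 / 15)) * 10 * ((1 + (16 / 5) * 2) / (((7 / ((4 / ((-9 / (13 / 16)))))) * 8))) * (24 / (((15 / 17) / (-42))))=51.92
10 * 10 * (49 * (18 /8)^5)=72335025 /256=282558.69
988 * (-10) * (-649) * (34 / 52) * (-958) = -4016453320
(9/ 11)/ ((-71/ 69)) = -621/ 781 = -0.80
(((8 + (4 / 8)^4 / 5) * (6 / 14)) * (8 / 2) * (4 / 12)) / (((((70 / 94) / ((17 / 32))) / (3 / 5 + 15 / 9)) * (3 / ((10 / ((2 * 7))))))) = 8706703 / 4939200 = 1.76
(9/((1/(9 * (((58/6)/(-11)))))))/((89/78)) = -61074/979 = -62.38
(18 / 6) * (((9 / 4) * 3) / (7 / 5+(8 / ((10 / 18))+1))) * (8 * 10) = 675 / 7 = 96.43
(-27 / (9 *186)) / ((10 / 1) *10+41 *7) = -1 / 23994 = -0.00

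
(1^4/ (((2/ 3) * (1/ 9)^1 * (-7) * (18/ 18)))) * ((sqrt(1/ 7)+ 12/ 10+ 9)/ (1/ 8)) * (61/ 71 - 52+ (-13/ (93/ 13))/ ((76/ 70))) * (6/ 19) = 1431207252 * sqrt(7)/ 38933489+ 72991569852/ 27809635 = 2721.95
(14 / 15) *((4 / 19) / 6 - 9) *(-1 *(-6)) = -14308 / 285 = -50.20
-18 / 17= -1.06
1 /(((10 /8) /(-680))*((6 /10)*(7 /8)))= -21760 /21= -1036.19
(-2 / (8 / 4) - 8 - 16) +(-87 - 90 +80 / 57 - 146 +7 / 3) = -6541 / 19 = -344.26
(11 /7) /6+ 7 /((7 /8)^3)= 3149 /294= 10.71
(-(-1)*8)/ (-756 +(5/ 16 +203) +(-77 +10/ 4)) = -128/ 10035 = -0.01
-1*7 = -7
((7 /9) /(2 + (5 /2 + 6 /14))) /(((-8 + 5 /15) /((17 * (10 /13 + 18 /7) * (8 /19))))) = -30464 /61893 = -0.49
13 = 13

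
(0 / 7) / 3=0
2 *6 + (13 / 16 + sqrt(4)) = 237 / 16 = 14.81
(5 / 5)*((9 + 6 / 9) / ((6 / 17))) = 493 / 18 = 27.39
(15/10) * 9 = 27/2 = 13.50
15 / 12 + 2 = 13 / 4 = 3.25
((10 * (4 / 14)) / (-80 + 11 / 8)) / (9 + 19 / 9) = -72 / 22015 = -0.00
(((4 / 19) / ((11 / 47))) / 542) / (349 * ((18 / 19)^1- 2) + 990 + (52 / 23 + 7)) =2162 / 823164397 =0.00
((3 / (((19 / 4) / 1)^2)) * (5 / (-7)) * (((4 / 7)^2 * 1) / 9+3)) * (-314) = 90.55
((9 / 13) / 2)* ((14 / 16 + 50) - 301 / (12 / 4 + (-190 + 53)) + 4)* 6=118.64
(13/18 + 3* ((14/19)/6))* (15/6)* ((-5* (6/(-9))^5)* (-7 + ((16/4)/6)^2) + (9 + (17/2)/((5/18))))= 71956549/747954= 96.20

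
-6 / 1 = -6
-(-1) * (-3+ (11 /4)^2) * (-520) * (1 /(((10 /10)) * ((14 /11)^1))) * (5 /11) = -23725 /28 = -847.32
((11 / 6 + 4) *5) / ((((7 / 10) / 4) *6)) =27.78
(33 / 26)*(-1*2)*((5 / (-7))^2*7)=-825 / 91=-9.07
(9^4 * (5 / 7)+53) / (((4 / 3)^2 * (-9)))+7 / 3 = -12343 / 42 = -293.88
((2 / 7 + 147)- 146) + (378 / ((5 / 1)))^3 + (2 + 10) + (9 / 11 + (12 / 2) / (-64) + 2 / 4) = 133085483653 / 308000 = 432095.73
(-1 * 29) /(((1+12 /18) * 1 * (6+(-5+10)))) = -1.58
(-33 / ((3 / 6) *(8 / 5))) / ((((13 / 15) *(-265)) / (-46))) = -11385 / 1378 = -8.26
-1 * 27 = -27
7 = 7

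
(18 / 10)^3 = 729 / 125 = 5.83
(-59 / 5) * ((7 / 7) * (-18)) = 1062 / 5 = 212.40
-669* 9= -6021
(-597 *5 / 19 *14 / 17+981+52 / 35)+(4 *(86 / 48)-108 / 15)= 853.07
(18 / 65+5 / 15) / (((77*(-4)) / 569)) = -9673 / 8580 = -1.13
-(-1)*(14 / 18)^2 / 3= 49 / 243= 0.20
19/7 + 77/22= 87/14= 6.21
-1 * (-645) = 645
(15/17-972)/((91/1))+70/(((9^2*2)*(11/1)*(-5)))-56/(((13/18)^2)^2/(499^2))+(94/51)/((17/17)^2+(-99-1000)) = -51251410.23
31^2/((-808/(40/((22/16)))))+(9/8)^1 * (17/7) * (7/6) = -558379/17776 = -31.41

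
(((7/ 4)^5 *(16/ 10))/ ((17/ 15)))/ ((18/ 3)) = 16807/ 4352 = 3.86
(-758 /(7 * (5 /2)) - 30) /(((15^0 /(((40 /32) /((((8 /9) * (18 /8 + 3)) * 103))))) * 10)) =-3849 /201880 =-0.02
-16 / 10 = -8 / 5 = -1.60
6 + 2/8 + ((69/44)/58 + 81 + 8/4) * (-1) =-195935/2552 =-76.78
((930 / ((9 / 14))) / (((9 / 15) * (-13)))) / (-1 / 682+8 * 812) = -14799400 / 518341707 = -0.03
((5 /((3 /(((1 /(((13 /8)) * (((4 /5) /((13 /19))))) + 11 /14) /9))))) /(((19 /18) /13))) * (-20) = -453700 /7581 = -59.85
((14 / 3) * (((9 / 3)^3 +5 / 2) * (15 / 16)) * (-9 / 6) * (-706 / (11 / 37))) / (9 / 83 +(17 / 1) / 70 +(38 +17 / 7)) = 78350653325 / 6949976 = 11273.51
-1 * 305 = -305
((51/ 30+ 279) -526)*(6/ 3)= -2453/ 5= -490.60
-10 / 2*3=-15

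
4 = 4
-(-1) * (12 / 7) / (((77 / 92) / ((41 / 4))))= 11316 / 539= 20.99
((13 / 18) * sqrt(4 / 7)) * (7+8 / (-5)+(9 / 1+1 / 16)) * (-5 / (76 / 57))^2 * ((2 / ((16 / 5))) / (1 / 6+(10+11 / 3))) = 1128075 * sqrt(7) / 594944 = 5.02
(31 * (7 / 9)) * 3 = 217 / 3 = 72.33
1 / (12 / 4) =1 / 3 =0.33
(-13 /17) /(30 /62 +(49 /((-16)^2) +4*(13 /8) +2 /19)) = -1960192 /18662413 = -0.11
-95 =-95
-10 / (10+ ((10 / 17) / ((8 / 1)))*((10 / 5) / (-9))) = -612 / 611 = -1.00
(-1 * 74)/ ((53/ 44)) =-3256/ 53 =-61.43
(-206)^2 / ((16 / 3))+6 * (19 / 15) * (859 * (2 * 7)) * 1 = 1987087 / 20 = 99354.35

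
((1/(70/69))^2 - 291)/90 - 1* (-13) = 1437287/147000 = 9.78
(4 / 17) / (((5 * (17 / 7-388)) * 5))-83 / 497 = -95221141 / 570096275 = -0.17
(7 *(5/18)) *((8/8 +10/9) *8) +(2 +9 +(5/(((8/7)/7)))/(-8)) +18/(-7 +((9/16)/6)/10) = 434136463/11596608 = 37.44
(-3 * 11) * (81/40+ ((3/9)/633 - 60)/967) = -1586039543/24484440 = -64.78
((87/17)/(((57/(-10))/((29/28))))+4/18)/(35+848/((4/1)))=-28801/10052406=-0.00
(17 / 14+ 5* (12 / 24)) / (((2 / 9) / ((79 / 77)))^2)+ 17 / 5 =34269967 / 415030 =82.57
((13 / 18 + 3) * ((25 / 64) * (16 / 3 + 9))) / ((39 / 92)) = 1656575 / 33696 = 49.16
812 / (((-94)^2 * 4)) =203 / 8836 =0.02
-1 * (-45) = 45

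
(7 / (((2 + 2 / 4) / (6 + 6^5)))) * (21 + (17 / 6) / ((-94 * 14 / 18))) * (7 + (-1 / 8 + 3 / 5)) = 6418527453 / 1880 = 3414110.35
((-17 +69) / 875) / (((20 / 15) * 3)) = 13 / 875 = 0.01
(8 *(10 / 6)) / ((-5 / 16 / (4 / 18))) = -256 / 27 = -9.48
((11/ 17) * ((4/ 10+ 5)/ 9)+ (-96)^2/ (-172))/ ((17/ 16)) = -3110736/ 62135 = -50.06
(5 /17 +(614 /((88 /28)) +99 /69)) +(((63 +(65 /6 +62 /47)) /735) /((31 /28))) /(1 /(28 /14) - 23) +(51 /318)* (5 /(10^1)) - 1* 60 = 2583108773240711 /18831630440700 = 137.17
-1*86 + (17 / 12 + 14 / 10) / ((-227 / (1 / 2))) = -2342809 / 27240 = -86.01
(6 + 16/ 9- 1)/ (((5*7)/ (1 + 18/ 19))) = 2257/ 5985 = 0.38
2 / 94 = 1 / 47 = 0.02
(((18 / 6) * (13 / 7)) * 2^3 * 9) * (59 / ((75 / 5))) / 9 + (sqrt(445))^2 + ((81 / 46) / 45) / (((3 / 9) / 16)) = 100173 / 161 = 622.19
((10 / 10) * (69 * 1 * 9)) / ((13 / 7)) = 4347 / 13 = 334.38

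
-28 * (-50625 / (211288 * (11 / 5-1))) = 84375 / 15092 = 5.59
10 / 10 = 1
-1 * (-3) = 3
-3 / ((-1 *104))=3 / 104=0.03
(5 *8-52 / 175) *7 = 6948 / 25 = 277.92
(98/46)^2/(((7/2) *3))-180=-284974/1587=-179.57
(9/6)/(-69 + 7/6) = -9/407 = -0.02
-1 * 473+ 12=-461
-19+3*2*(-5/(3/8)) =-99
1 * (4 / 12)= 1 / 3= 0.33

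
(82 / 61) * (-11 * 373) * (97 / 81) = -32635262 / 4941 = -6604.99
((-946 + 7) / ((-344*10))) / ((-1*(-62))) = 939 / 213280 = 0.00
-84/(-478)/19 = 42/4541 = 0.01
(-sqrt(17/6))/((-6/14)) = 7 * sqrt(102)/18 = 3.93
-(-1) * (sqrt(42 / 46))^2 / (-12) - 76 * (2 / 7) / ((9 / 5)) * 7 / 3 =-70109 / 2484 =-28.22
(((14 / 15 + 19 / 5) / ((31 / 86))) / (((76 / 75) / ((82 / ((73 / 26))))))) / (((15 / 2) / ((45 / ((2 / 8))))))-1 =390496763 / 42997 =9081.95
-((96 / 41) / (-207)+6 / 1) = -5.99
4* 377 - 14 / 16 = 12057 / 8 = 1507.12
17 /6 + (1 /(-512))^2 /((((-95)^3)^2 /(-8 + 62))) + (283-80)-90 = 33481612590080000081 /289049892864000000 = 115.83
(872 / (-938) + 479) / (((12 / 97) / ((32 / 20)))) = 8699542 / 1407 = 6183.04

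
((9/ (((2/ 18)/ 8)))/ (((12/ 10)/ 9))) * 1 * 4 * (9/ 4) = 43740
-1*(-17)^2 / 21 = -289 / 21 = -13.76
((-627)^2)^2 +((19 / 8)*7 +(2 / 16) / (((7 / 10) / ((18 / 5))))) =8654822996863 / 56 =154550410658.27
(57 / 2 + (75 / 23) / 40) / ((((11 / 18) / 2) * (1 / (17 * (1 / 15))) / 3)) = 804627 / 2530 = 318.03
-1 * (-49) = 49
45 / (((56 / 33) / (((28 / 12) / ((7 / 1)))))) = 495 / 56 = 8.84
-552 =-552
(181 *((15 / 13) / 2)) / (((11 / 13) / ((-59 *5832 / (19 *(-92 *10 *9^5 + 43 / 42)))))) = 19618177320 / 476865543253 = 0.04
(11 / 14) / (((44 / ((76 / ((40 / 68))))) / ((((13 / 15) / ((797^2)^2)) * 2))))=4199 / 423664997365050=0.00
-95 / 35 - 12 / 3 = -47 / 7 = -6.71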